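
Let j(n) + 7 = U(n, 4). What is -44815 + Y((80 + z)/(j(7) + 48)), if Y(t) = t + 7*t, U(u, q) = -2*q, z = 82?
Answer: -492533/11 ≈ -44776.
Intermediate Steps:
j(n) = -15 (j(n) = -7 - 2*4 = -7 - 8 = -15)
Y(t) = 8*t
-44815 + Y((80 + z)/(j(7) + 48)) = -44815 + 8*((80 + 82)/(-15 + 48)) = -44815 + 8*(162/33) = -44815 + 8*(162*(1/33)) = -44815 + 8*(54/11) = -44815 + 432/11 = -492533/11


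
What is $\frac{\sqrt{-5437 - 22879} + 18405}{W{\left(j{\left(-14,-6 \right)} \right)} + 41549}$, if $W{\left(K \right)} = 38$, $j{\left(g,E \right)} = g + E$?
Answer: $\frac{18405}{41587} + \frac{2 i \sqrt{7079}}{41587} \approx 0.44257 + 0.0040463 i$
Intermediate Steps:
$j{\left(g,E \right)} = E + g$
$\frac{\sqrt{-5437 - 22879} + 18405}{W{\left(j{\left(-14,-6 \right)} \right)} + 41549} = \frac{\sqrt{-5437 - 22879} + 18405}{38 + 41549} = \frac{\sqrt{-28316} + 18405}{41587} = \left(2 i \sqrt{7079} + 18405\right) \frac{1}{41587} = \left(18405 + 2 i \sqrt{7079}\right) \frac{1}{41587} = \frac{18405}{41587} + \frac{2 i \sqrt{7079}}{41587}$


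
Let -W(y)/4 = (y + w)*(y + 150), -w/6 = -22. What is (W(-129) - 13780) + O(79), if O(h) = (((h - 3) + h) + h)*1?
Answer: -13798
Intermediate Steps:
w = 132 (w = -6*(-22) = 132)
W(y) = -4*(132 + y)*(150 + y) (W(y) = -4*(y + 132)*(y + 150) = -4*(132 + y)*(150 + y))
O(h) = -3 + 3*h (O(h) = (((-3 + h) + h) + h)*1 = ((-3 + 2*h) + h)*1 = (-3 + 3*h)*1 = -3 + 3*h)
(W(-129) - 13780) + O(79) = ((-79200 - 1128*(-129) - 4*(-129)²) - 13780) + (-3 + 3*79) = ((-79200 + 145512 - 4*16641) - 13780) + (-3 + 237) = ((-79200 + 145512 - 66564) - 13780) + 234 = (-252 - 13780) + 234 = -14032 + 234 = -13798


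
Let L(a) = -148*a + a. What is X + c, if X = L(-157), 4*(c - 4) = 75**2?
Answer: 97957/4 ≈ 24489.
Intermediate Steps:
L(a) = -147*a
c = 5641/4 (c = 4 + (1/4)*75**2 = 4 + (1/4)*5625 = 4 + 5625/4 = 5641/4 ≈ 1410.3)
X = 23079 (X = -147*(-157) = 23079)
X + c = 23079 + 5641/4 = 97957/4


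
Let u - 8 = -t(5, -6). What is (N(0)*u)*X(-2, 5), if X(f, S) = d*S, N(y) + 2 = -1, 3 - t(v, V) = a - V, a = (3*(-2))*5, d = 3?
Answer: 855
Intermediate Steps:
a = -30 (a = -6*5 = -30)
t(v, V) = 33 + V (t(v, V) = 3 - (-30 - V) = 3 + (30 + V) = 33 + V)
N(y) = -3 (N(y) = -2 - 1 = -3)
X(f, S) = 3*S
u = -19 (u = 8 - (33 - 6) = 8 - 1*27 = 8 - 27 = -19)
(N(0)*u)*X(-2, 5) = (-3*(-19))*(3*5) = 57*15 = 855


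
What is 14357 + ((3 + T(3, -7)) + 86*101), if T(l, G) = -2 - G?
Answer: 23051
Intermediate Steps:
14357 + ((3 + T(3, -7)) + 86*101) = 14357 + ((3 + (-2 - 1*(-7))) + 86*101) = 14357 + ((3 + (-2 + 7)) + 8686) = 14357 + ((3 + 5) + 8686) = 14357 + (8 + 8686) = 14357 + 8694 = 23051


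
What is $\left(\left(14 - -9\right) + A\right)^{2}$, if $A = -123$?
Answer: $10000$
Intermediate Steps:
$\left(\left(14 - -9\right) + A\right)^{2} = \left(\left(14 - -9\right) - 123\right)^{2} = \left(\left(14 + 9\right) - 123\right)^{2} = \left(23 - 123\right)^{2} = \left(-100\right)^{2} = 10000$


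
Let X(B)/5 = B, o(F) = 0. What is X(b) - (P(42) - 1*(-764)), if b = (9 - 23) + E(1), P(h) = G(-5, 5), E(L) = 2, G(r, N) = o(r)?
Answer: -824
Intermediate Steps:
G(r, N) = 0
P(h) = 0
b = -12 (b = (9 - 23) + 2 = -14 + 2 = -12)
X(B) = 5*B
X(b) - (P(42) - 1*(-764)) = 5*(-12) - (0 - 1*(-764)) = -60 - (0 + 764) = -60 - 1*764 = -60 - 764 = -824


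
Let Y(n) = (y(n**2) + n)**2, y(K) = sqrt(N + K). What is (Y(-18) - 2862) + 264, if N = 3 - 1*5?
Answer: -2598 + (18 - sqrt(322))**2 ≈ -2598.0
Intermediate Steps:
N = -2 (N = 3 - 5 = -2)
y(K) = sqrt(-2 + K)
Y(n) = (n + sqrt(-2 + n**2))**2 (Y(n) = (sqrt(-2 + n**2) + n)**2 = (n + sqrt(-2 + n**2))**2)
(Y(-18) - 2862) + 264 = ((-18 + sqrt(-2 + (-18)**2))**2 - 2862) + 264 = ((-18 + sqrt(-2 + 324))**2 - 2862) + 264 = ((-18 + sqrt(322))**2 - 2862) + 264 = (-2862 + (-18 + sqrt(322))**2) + 264 = -2598 + (-18 + sqrt(322))**2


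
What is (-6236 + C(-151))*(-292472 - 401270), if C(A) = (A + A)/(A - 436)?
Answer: 2539255280660/587 ≈ 4.3258e+9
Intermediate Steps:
C(A) = 2*A/(-436 + A) (C(A) = (2*A)/(-436 + A) = 2*A/(-436 + A))
(-6236 + C(-151))*(-292472 - 401270) = (-6236 + 2*(-151)/(-436 - 151))*(-292472 - 401270) = (-6236 + 2*(-151)/(-587))*(-693742) = (-6236 + 2*(-151)*(-1/587))*(-693742) = (-6236 + 302/587)*(-693742) = -3660230/587*(-693742) = 2539255280660/587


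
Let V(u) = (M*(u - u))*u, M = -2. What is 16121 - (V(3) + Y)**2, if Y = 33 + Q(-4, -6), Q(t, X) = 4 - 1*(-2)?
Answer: 14600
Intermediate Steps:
V(u) = 0 (V(u) = (-2*(u - u))*u = (-2*0)*u = 0*u = 0)
Q(t, X) = 6 (Q(t, X) = 4 + 2 = 6)
Y = 39 (Y = 33 + 6 = 39)
16121 - (V(3) + Y)**2 = 16121 - (0 + 39)**2 = 16121 - 1*39**2 = 16121 - 1*1521 = 16121 - 1521 = 14600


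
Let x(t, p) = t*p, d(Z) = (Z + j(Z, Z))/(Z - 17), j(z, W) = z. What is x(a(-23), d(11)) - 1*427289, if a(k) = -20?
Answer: -1281647/3 ≈ -4.2722e+5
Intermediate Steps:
d(Z) = 2*Z/(-17 + Z) (d(Z) = (Z + Z)/(Z - 17) = (2*Z)/(-17 + Z) = 2*Z/(-17 + Z))
x(t, p) = p*t
x(a(-23), d(11)) - 1*427289 = (2*11/(-17 + 11))*(-20) - 1*427289 = (2*11/(-6))*(-20) - 427289 = (2*11*(-⅙))*(-20) - 427289 = -11/3*(-20) - 427289 = 220/3 - 427289 = -1281647/3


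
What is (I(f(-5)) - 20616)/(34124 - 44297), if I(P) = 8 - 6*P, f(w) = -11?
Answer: 20542/10173 ≈ 2.0193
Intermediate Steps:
(I(f(-5)) - 20616)/(34124 - 44297) = ((8 - 6*(-11)) - 20616)/(34124 - 44297) = ((8 + 66) - 20616)/(-10173) = (74 - 20616)*(-1/10173) = -20542*(-1/10173) = 20542/10173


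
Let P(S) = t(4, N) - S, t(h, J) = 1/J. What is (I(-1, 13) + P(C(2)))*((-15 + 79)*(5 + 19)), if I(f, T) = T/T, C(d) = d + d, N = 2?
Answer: -3840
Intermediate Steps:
C(d) = 2*d
I(f, T) = 1
P(S) = 1/2 - S
(I(-1, 13) + P(C(2)))*((-15 + 79)*(5 + 19)) = (1 + (1/2 - 2*2))*((-15 + 79)*(5 + 19)) = (1 + (1/2 - 1*4))*(64*24) = (1 + (1/2 - 4))*1536 = (1 - 7/2)*1536 = -5/2*1536 = -3840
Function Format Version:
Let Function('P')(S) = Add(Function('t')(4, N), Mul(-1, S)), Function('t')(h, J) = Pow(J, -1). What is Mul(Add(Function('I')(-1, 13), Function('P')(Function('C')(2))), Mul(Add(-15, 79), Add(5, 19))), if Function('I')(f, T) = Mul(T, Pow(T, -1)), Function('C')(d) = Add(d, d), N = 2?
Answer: -3840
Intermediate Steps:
Function('C')(d) = Mul(2, d)
Function('I')(f, T) = 1
Function('P')(S) = Add(Rational(1, 2), Mul(-1, S)) (Function('P')(S) = Add(Pow(2, -1), Mul(-1, S)) = Add(Rational(1, 2), Mul(-1, S)))
Mul(Add(Function('I')(-1, 13), Function('P')(Function('C')(2))), Mul(Add(-15, 79), Add(5, 19))) = Mul(Add(1, Add(Rational(1, 2), Mul(-1, Mul(2, 2)))), Mul(Add(-15, 79), Add(5, 19))) = Mul(Add(1, Add(Rational(1, 2), Mul(-1, 4))), Mul(64, 24)) = Mul(Add(1, Add(Rational(1, 2), -4)), 1536) = Mul(Add(1, Rational(-7, 2)), 1536) = Mul(Rational(-5, 2), 1536) = -3840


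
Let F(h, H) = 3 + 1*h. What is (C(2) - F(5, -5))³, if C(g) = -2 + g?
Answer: -512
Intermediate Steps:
F(h, H) = 3 + h
(C(2) - F(5, -5))³ = ((-2 + 2) - (3 + 5))³ = (0 - 1*8)³ = (0 - 8)³ = (-8)³ = -512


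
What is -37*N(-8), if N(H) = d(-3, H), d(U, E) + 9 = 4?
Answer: 185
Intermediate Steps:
d(U, E) = -5 (d(U, E) = -9 + 4 = -5)
N(H) = -5
-37*N(-8) = -37*(-5) = 185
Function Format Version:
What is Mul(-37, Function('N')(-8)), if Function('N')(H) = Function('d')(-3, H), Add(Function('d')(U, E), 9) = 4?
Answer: 185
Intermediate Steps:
Function('d')(U, E) = -5 (Function('d')(U, E) = Add(-9, 4) = -5)
Function('N')(H) = -5
Mul(-37, Function('N')(-8)) = Mul(-37, -5) = 185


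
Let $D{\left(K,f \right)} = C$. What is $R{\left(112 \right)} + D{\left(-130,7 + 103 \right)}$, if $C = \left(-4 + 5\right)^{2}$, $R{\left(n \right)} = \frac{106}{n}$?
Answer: $\frac{109}{56} \approx 1.9464$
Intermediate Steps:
$C = 1$ ($C = 1^{2} = 1$)
$D{\left(K,f \right)} = 1$
$R{\left(112 \right)} + D{\left(-130,7 + 103 \right)} = \frac{106}{112} + 1 = 106 \cdot \frac{1}{112} + 1 = \frac{53}{56} + 1 = \frac{109}{56}$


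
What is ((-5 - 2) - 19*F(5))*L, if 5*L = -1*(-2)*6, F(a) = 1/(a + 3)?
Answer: -45/2 ≈ -22.500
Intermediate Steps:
F(a) = 1/(3 + a)
L = 12/5 (L = (-1*(-2)*6)/5 = (2*6)/5 = (⅕)*12 = 12/5 ≈ 2.4000)
((-5 - 2) - 19*F(5))*L = ((-5 - 2) - 19/(3 + 5))*(12/5) = (-7 - 19/8)*(12/5) = -75/8*12/5 = -45/2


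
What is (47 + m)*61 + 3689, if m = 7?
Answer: 6983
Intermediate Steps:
(47 + m)*61 + 3689 = (47 + 7)*61 + 3689 = 54*61 + 3689 = 3294 + 3689 = 6983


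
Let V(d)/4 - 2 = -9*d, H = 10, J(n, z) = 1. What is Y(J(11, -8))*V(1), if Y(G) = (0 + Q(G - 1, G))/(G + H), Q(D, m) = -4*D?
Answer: 0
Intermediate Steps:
V(d) = 8 - 36*d (V(d) = 8 + 4*(-9*d) = 8 - 36*d)
Y(G) = (4 - 4*G)/(10 + G) (Y(G) = (0 - 4*(G - 1))/(G + 10) = (0 - 4*(-1 + G))/(10 + G) = (0 + (4 - 4*G))/(10 + G) = (4 - 4*G)/(10 + G))
Y(J(11, -8))*V(1) = (4*(1 - 1*1)/(10 + 1))*(8 - 36*1) = (4*(1 - 1)/11)*(8 - 36) = (4*(1/11)*0)*(-28) = 0*(-28) = 0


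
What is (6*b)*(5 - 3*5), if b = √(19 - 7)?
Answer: -120*√3 ≈ -207.85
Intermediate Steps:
b = 2*√3 (b = √12 = 2*√3 ≈ 3.4641)
(6*b)*(5 - 3*5) = (6*(2*√3))*(5 - 3*5) = (12*√3)*(5 - 15) = (12*√3)*(-10) = -120*√3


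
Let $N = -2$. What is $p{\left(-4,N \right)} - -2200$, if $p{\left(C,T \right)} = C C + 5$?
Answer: $2221$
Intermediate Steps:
$p{\left(C,T \right)} = 5 + C^{2}$ ($p{\left(C,T \right)} = C^{2} + 5 = 5 + C^{2}$)
$p{\left(-4,N \right)} - -2200 = \left(5 + \left(-4\right)^{2}\right) - -2200 = \left(5 + 16\right) + 2200 = 21 + 2200 = 2221$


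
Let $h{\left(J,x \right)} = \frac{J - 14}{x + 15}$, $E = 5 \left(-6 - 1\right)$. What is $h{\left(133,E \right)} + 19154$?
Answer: $\frac{382961}{20} \approx 19148.0$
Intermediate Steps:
$E = -35$ ($E = 5 \left(-7\right) = -35$)
$h{\left(J,x \right)} = \frac{-14 + J}{15 + x}$
$h{\left(133,E \right)} + 19154 = \frac{-14 + 133}{15 - 35} + 19154 = \frac{1}{-20} \cdot 119 + 19154 = \left(- \frac{1}{20}\right) 119 + 19154 = - \frac{119}{20} + 19154 = \frac{382961}{20}$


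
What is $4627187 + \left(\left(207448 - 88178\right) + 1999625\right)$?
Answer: $6746082$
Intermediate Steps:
$4627187 + \left(\left(207448 - 88178\right) + 1999625\right) = 4627187 + \left(119270 + 1999625\right) = 4627187 + 2118895 = 6746082$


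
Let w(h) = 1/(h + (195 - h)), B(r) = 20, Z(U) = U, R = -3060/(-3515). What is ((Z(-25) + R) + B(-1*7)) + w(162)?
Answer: -565382/137085 ≈ -4.1243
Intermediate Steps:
R = 612/703 (R = -3060*(-1/3515) = 612/703 ≈ 0.87055)
w(h) = 1/195
((Z(-25) + R) + B(-1*7)) + w(162) = ((-25 + 612/703) + 20) + 1/195 = (-16963/703 + 20) + 1/195 = -2903/703 + 1/195 = -565382/137085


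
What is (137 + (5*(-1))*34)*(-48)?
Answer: 1584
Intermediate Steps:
(137 + (5*(-1))*34)*(-48) = (137 - 5*34)*(-48) = (137 - 170)*(-48) = -33*(-48) = 1584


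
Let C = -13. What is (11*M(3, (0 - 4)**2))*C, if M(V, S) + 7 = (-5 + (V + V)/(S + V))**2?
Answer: -771342/361 ≈ -2136.7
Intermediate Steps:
M(V, S) = -7 + (-5 + 2*V/(S + V))**2 (M(V, S) = -7 + (-5 + (V + V)/(S + V))**2 = -7 + (-5 + (2*V)/(S + V))**2 = -7 + (-5 + 2*V/(S + V))**2)
(11*M(3, (0 - 4)**2))*C = (11*(-7 + (3*3 + 5*(0 - 4)**2)**2/((0 - 4)**2 + 3)**2))*(-13) = (11*(-7 + (9 + 5*(-4)**2)**2/((-4)**2 + 3)**2))*(-13) = (11*(-7 + (9 + 5*16)**2/(16 + 3)**2))*(-13) = (11*(-7 + (9 + 80)**2/19**2))*(-13) = (11*(-7 + (1/361)*89**2))*(-13) = (11*(-7 + (1/361)*7921))*(-13) = (11*(-7 + 7921/361))*(-13) = (11*(5394/361))*(-13) = (59334/361)*(-13) = -771342/361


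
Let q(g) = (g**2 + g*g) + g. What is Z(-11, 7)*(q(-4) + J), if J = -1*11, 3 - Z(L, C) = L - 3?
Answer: 289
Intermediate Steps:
Z(L, C) = 6 - L (Z(L, C) = 3 - (L - 3) = 3 - (-3 + L) = 3 + (3 - L) = 6 - L)
J = -11
q(g) = g + 2*g**2 (q(g) = (g**2 + g**2) + g = 2*g**2 + g = g + 2*g**2)
Z(-11, 7)*(q(-4) + J) = (6 - 1*(-11))*(-4*(1 + 2*(-4)) - 11) = (6 + 11)*(-4*(1 - 8) - 11) = 17*(-4*(-7) - 11) = 17*(28 - 11) = 17*17 = 289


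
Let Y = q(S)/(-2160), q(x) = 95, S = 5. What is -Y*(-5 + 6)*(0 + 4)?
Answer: 19/108 ≈ 0.17593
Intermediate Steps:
Y = -19/432 (Y = 95/(-2160) = 95*(-1/2160) = -19/432 ≈ -0.043981)
-Y*(-5 + 6)*(0 + 4) = -(-19)*(-5 + 6)*(0 + 4)/432 = -(-19)*1*4/432 = -(-19)*4/432 = -1*(-19/108) = 19/108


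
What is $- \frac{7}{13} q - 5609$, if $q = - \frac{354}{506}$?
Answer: $- \frac{18446762}{3289} \approx -5608.6$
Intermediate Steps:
$q = - \frac{177}{253}$ ($q = \left(-354\right) \frac{1}{506} = - \frac{177}{253} \approx -0.6996$)
$- \frac{7}{13} q - 5609 = - \frac{7}{13} \left(- \frac{177}{253}\right) - 5609 = \left(-7\right) \frac{1}{13} \left(- \frac{177}{253}\right) - 5609 = \left(- \frac{7}{13}\right) \left(- \frac{177}{253}\right) - 5609 = \frac{1239}{3289} - 5609 = - \frac{18446762}{3289}$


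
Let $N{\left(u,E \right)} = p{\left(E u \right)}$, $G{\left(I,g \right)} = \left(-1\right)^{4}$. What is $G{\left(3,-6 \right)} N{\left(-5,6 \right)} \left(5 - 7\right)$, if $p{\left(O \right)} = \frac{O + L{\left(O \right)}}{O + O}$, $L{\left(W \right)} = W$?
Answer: $-2$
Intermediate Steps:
$G{\left(I,g \right)} = 1$
$p{\left(O \right)} = 1$ ($p{\left(O \right)} = \frac{O + O}{O + O} = \frac{2 O}{2 O} = 2 O \frac{1}{2 O} = 1$)
$N{\left(u,E \right)} = 1$
$G{\left(3,-6 \right)} N{\left(-5,6 \right)} \left(5 - 7\right) = 1 \cdot 1 \left(5 - 7\right) = 1 \left(-2\right) = -2$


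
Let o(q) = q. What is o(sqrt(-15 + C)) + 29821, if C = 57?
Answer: 29821 + sqrt(42) ≈ 29827.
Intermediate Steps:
o(sqrt(-15 + C)) + 29821 = sqrt(-15 + 57) + 29821 = sqrt(42) + 29821 = 29821 + sqrt(42)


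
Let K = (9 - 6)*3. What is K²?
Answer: 81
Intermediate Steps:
K = 9 (K = 3*3 = 9)
K² = 9² = 81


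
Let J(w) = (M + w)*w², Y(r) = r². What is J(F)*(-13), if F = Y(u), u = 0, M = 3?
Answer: 0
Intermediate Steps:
F = 0 (F = 0² = 0)
J(w) = w²*(3 + w) (J(w) = (3 + w)*w² = w²*(3 + w))
J(F)*(-13) = (0²*(3 + 0))*(-13) = (0*3)*(-13) = 0*(-13) = 0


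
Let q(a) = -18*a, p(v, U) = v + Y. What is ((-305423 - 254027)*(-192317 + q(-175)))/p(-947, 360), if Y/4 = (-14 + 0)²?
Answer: -105829478150/163 ≈ -6.4926e+8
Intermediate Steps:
Y = 784 (Y = 4*(-14 + 0)² = 4*(-14)² = 4*196 = 784)
p(v, U) = 784 + v (p(v, U) = v + 784 = 784 + v)
((-305423 - 254027)*(-192317 + q(-175)))/p(-947, 360) = ((-305423 - 254027)*(-192317 - 18*(-175)))/(784 - 947) = -559450*(-192317 + 3150)/(-163) = -559450*(-189167)*(-1/163) = 105829478150*(-1/163) = -105829478150/163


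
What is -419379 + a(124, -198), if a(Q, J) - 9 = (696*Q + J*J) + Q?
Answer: -293738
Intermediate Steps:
a(Q, J) = 9 + J² + 697*Q (a(Q, J) = 9 + ((696*Q + J*J) + Q) = 9 + ((696*Q + J²) + Q) = 9 + ((J² + 696*Q) + Q) = 9 + (J² + 697*Q) = 9 + J² + 697*Q)
-419379 + a(124, -198) = -419379 + (9 + (-198)² + 697*124) = -419379 + (9 + 39204 + 86428) = -419379 + 125641 = -293738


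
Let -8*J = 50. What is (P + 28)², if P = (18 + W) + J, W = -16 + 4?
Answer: 12321/16 ≈ 770.06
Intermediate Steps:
J = -25/4 (J = -⅛*50 = -25/4 ≈ -6.2500)
W = -12
P = -¼ (P = (18 - 12) - 25/4 = 6 - 25/4 = -¼ ≈ -0.25000)
(P + 28)² = (-¼ + 28)² = (111/4)² = 12321/16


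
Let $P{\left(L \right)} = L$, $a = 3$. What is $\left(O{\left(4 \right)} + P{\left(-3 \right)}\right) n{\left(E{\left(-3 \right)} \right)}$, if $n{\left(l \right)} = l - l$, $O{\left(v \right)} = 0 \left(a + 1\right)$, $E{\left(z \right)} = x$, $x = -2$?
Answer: $0$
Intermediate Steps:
$E{\left(z \right)} = -2$
$O{\left(v \right)} = 0$ ($O{\left(v \right)} = 0 \left(3 + 1\right) = 0 \cdot 4 = 0$)
$n{\left(l \right)} = 0$
$\left(O{\left(4 \right)} + P{\left(-3 \right)}\right) n{\left(E{\left(-3 \right)} \right)} = \left(0 - 3\right) 0 = \left(-3\right) 0 = 0$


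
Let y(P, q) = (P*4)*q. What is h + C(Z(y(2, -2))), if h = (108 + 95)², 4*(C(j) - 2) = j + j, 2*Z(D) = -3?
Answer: 164841/4 ≈ 41210.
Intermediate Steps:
y(P, q) = 4*P*q (y(P, q) = (4*P)*q = 4*P*q)
Z(D) = -3/2 (Z(D) = (½)*(-3) = -3/2)
C(j) = 2 + j/2 (C(j) = 2 + (j + j)/4 = 2 + (2*j)/4 = 2 + j/2)
h = 41209 (h = 203² = 41209)
h + C(Z(y(2, -2))) = 41209 + (2 + (½)*(-3/2)) = 41209 + (2 - ¾) = 41209 + 5/4 = 164841/4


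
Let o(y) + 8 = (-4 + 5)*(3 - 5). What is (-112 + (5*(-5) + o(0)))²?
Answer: 21609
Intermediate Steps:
o(y) = -10 (o(y) = -8 + (-4 + 5)*(3 - 5) = -8 + 1*(-2) = -8 - 2 = -10)
(-112 + (5*(-5) + o(0)))² = (-112 + (5*(-5) - 10))² = (-112 + (-25 - 10))² = (-112 - 35)² = (-147)² = 21609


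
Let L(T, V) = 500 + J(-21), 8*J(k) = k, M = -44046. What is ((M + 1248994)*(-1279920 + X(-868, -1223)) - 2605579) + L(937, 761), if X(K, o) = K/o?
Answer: -15089264361021147/9784 ≈ -1.5422e+12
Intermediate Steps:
J(k) = k/8
L(T, V) = 3979/8 (L(T, V) = 500 + (⅛)*(-21) = 500 - 21/8 = 3979/8)
((M + 1248994)*(-1279920 + X(-868, -1223)) - 2605579) + L(937, 761) = ((-44046 + 1248994)*(-1279920 - 868/(-1223)) - 2605579) + 3979/8 = (1204948*(-1279920 - 868*(-1/1223)) - 2605579) + 3979/8 = (1204948*(-1279920 + 868/1223) - 2605579) + 3979/8 = (1204948*(-1565341292/1223) - 2605579) + 3979/8 = (-1886154859112816/1223 - 2605579) + 3979/8 = -1886158045735933/1223 + 3979/8 = -15089264361021147/9784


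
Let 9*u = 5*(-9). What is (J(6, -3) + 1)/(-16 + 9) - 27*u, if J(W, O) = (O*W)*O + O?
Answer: 893/7 ≈ 127.57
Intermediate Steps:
J(W, O) = O + W*O**2 (J(W, O) = W*O**2 + O = O + W*O**2)
u = -5 (u = (5*(-9))/9 = (1/9)*(-45) = -5)
(J(6, -3) + 1)/(-16 + 9) - 27*u = (-3*(1 - 3*6) + 1)/(-16 + 9) - 27*(-5) = (-3*(1 - 18) + 1)/(-7) + 135 = (-3*(-17) + 1)*(-1/7) + 135 = (51 + 1)*(-1/7) + 135 = 52*(-1/7) + 135 = -52/7 + 135 = 893/7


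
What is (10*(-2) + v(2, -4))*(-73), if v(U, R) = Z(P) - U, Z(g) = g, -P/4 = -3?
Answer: 730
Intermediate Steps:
P = 12 (P = -4*(-3) = 12)
v(U, R) = 12 - U
(10*(-2) + v(2, -4))*(-73) = (10*(-2) + (12 - 1*2))*(-73) = (-20 + (12 - 2))*(-73) = (-20 + 10)*(-73) = -10*(-73) = 730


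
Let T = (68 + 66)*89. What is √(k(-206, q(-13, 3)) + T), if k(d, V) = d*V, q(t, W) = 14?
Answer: √9042 ≈ 95.089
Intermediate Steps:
k(d, V) = V*d
T = 11926 (T = 134*89 = 11926)
√(k(-206, q(-13, 3)) + T) = √(14*(-206) + 11926) = √(-2884 + 11926) = √9042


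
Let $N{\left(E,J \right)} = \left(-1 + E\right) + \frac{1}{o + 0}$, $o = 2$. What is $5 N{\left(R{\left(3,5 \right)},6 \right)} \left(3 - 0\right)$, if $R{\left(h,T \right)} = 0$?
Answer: $- \frac{15}{2} \approx -7.5$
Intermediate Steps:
$N{\left(E,J \right)} = - \frac{1}{2} + E$ ($N{\left(E,J \right)} = \left(-1 + E\right) + \frac{1}{2 + 0} = \left(-1 + E\right) + \frac{1}{2} = - \frac{1}{2} + E$)
$5 N{\left(R{\left(3,5 \right)},6 \right)} \left(3 - 0\right) = 5 \left(- \frac{1}{2} + 0\right) \left(3 - 0\right) = 5 \left(- \frac{1}{2}\right) \left(3 + 0\right) = \left(- \frac{5}{2}\right) 3 = - \frac{15}{2}$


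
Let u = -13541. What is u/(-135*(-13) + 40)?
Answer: -13541/1795 ≈ -7.5437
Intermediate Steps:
u/(-135*(-13) + 40) = -13541/(-135*(-13) + 40) = -13541/(1755 + 40) = -13541/1795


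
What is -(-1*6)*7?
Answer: 42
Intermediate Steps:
-(-1*6)*7 = -(-6)*7 = -1*(-42) = 42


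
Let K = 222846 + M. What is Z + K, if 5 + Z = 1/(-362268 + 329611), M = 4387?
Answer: 7420584795/32657 ≈ 2.2723e+5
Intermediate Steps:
Z = -163286/32657 (Z = -5 + 1/(-362268 + 329611) = -5 + 1/(-32657) = -5 - 1/32657 = -163286/32657 ≈ -5.0000)
K = 227233 (K = 222846 + 4387 = 227233)
Z + K = -163286/32657 + 227233 = 7420584795/32657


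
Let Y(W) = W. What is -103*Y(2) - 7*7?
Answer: -255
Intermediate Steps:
-103*Y(2) - 7*7 = -103*2 - 7*7 = -206 - 49 = -255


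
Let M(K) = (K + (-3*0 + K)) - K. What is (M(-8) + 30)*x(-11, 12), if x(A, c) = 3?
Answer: 66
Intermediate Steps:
M(K) = K (M(K) = (K + (0 + K)) - K = (K + K) - K = 2*K - K = K)
(M(-8) + 30)*x(-11, 12) = (-8 + 30)*3 = 22*3 = 66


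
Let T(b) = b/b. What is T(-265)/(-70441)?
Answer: -1/70441 ≈ -1.4196e-5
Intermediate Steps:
T(b) = 1
T(-265)/(-70441) = 1/(-70441) = 1*(-1/70441) = -1/70441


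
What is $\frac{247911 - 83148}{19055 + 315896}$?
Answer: $\frac{164763}{334951} \approx 0.4919$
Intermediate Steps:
$\frac{247911 - 83148}{19055 + 315896} = \frac{247911 + \left(-132311 + 49163\right)}{334951} = \left(247911 - 83148\right) \frac{1}{334951} = 164763 \cdot \frac{1}{334951} = \frac{164763}{334951}$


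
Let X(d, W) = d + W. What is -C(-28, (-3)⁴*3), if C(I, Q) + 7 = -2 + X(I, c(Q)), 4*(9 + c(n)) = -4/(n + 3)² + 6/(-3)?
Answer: 2813995/60516 ≈ 46.500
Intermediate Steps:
c(n) = -19/2 - 1/(3 + n)² (c(n) = -9 + (-4/(n + 3)² + 6/(-3))/4 = -9 + (-4/(3 + n)² + 6*(-⅓))/4 = -9 + (-4/(3 + n)² - 2)/4 = -9 + (-2 - 4/(3 + n)²)/4 = -9 + (-½ - 1/(3 + n)²) = -19/2 - 1/(3 + n)²)
X(d, W) = W + d
C(I, Q) = -37/2 + I - 1/(3 + Q)² (C(I, Q) = -7 + (-2 + ((-19/2 - 1/(3 + Q)²) + I)) = -7 + (-2 + (-19/2 + I - 1/(3 + Q)²)) = -7 + (-23/2 + I - 1/(3 + Q)²) = -37/2 + I - 1/(3 + Q)²)
-C(-28, (-3)⁴*3) = -(-37/2 - 28 - 1/(3 + (-3)⁴*3)²) = -(-37/2 - 28 - 1/(3 + 81*3)²) = -(-37/2 - 28 - 1/(3 + 243)²) = -(-37/2 - 28 - 1/246²) = -(-37/2 - 28 - 1*1/60516) = -(-37/2 - 28 - 1/60516) = -1*(-2813995/60516) = 2813995/60516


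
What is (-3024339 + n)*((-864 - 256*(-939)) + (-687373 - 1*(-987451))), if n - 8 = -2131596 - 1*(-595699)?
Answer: -2460689908344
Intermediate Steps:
n = -1535889 (n = 8 + (-2131596 - 1*(-595699)) = 8 + (-2131596 + 595699) = 8 - 1535897 = -1535889)
(-3024339 + n)*((-864 - 256*(-939)) + (-687373 - 1*(-987451))) = (-3024339 - 1535889)*((-864 - 256*(-939)) + (-687373 - 1*(-987451))) = -4560228*((-864 + 240384) + (-687373 + 987451)) = -4560228*(239520 + 300078) = -4560228*539598 = -2460689908344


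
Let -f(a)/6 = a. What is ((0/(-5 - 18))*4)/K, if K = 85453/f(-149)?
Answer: 0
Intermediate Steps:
f(a) = -6*a
K = 85453/894 (K = 85453/((-6*(-149))) = 85453/894 ≈ 95.585)
((0/(-5 - 18))*4)/K = ((0/(-5 - 18))*4)/(85453/894) = ((0/(-23))*4)*(894/85453) = ((0*(-1/23))*4)*(894/85453) = (0*4)*(894/85453) = 0*(894/85453) = 0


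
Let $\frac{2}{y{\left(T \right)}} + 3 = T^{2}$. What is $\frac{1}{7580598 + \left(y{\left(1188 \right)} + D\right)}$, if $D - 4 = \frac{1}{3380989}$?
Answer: $\frac{4771728396249}{36172573824070135217} \approx 1.3192 \cdot 10^{-7}$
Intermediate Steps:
$y{\left(T \right)} = \frac{2}{-3 + T^{2}}$
$D = \frac{13523957}{3380989}$ ($D = 4 + \frac{1}{3380989} = \frac{13523957}{3380989} \approx 4.0$)
$\frac{1}{7580598 + \left(y{\left(1188 \right)} + D\right)} = \frac{1}{7580598 + \left(\frac{2}{-3 + 1188^{2}} + \frac{13523957}{3380989}\right)} = \frac{1}{7580598 + \left(\frac{2}{-3 + 1411344} + \frac{13523957}{3380989}\right)} = \frac{1}{7580598 + \left(\frac{2}{1411341} + \frac{13523957}{3380989}\right)} = \frac{1}{7580598 + \frac{19086921758315}{4771728396249}} = \frac{1}{\frac{36172573824070135217}{4771728396249}} = \frac{4771728396249}{36172573824070135217}$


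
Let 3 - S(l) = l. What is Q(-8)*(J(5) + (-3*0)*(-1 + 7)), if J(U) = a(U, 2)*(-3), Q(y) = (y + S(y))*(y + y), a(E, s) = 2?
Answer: 288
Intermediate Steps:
S(l) = 3 - l
Q(y) = 6*y (Q(y) = (y + (3 - y))*(y + y) = 3*(2*y) = 6*y)
J(U) = -6 (J(U) = 2*(-3) = -6)
Q(-8)*(J(5) + (-3*0)*(-1 + 7)) = (6*(-8))*(-6 + (-3*0)*(-1 + 7)) = -48*(-6 + 0*6) = -48*(-6 + 0) = -48*(-6) = 288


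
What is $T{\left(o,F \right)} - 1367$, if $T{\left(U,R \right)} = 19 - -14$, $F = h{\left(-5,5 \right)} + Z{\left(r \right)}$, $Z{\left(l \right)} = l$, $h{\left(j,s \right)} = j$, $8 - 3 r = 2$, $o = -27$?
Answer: $-1334$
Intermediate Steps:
$r = 2$ ($r = \frac{8}{3} - \frac{2}{3} = 2$)
$F = -3$ ($F = -5 + 2 = -3$)
$T{\left(U,R \right)} = 33$ ($T{\left(U,R \right)} = 19 + 14 = 33$)
$T{\left(o,F \right)} - 1367 = 33 - 1367 = -1334$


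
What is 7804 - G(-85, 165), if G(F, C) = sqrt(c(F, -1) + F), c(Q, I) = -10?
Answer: 7804 - I*sqrt(95) ≈ 7804.0 - 9.7468*I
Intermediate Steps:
G(F, C) = sqrt(-10 + F)
7804 - G(-85, 165) = 7804 - sqrt(-10 - 85) = 7804 - sqrt(-95) = 7804 - I*sqrt(95)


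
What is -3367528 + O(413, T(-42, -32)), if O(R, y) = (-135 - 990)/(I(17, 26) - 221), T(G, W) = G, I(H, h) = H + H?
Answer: -629726611/187 ≈ -3.3675e+6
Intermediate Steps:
I(H, h) = 2*H
O(R, y) = 1125/187 (O(R, y) = (-135 - 990)/(2*17 - 221) = -1125/(34 - 221) = -1125/(-187) = -1125*(-1/187) = 1125/187)
-3367528 + O(413, T(-42, -32)) = -3367528 + 1125/187 = -629726611/187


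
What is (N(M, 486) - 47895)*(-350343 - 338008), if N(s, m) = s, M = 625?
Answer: 32538351770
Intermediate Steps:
(N(M, 486) - 47895)*(-350343 - 338008) = (625 - 47895)*(-350343 - 338008) = -47270*(-688351) = 32538351770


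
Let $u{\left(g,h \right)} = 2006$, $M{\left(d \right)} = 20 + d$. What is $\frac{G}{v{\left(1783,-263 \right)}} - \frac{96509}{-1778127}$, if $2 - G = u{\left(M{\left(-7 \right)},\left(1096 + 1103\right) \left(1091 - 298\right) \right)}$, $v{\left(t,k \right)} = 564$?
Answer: $- \frac{292411286}{83571969} \approx -3.4989$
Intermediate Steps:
$G = -2004$ ($G = 2 - 2006 = -2004$)
$\frac{G}{v{\left(1783,-263 \right)}} - \frac{96509}{-1778127} = - \frac{2004}{564} - \frac{96509}{-1778127} = \left(-2004\right) \frac{1}{564} - - \frac{96509}{1778127} = - \frac{167}{47} + \frac{96509}{1778127} = - \frac{292411286}{83571969}$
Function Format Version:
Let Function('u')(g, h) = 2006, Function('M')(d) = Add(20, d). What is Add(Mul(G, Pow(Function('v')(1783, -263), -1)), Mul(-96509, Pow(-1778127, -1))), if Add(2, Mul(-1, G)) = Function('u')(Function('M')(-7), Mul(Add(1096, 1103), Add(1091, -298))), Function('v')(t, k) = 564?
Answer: Rational(-292411286, 83571969) ≈ -3.4989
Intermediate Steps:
G = -2004 (G = Add(2, Mul(-1, 2006)) = Add(2, -2006) = -2004)
Add(Mul(G, Pow(Function('v')(1783, -263), -1)), Mul(-96509, Pow(-1778127, -1))) = Add(Mul(-2004, Pow(564, -1)), Mul(-96509, Pow(-1778127, -1))) = Add(Mul(-2004, Rational(1, 564)), Mul(-96509, Rational(-1, 1778127))) = Add(Rational(-167, 47), Rational(96509, 1778127)) = Rational(-292411286, 83571969)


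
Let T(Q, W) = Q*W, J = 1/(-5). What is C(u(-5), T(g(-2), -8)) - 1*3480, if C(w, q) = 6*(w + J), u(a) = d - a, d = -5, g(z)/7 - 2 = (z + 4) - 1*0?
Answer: -17406/5 ≈ -3481.2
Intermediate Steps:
g(z) = 42 + 7*z (g(z) = 14 + 7*((z + 4) - 1*0) = 14 + 7*((4 + z) + 0) = 14 + 7*(4 + z) = 14 + (28 + 7*z) = 42 + 7*z)
J = -⅕ (J = 1*(-⅕) = -⅕ ≈ -0.20000)
u(a) = -5 - a
C(w, q) = -6/5 + 6*w (C(w, q) = 6*(w - ⅕) = 6*(-⅕ + w) = -6/5 + 6*w)
C(u(-5), T(g(-2), -8)) - 1*3480 = (-6/5 + 6*(-5 - 1*(-5))) - 1*3480 = (-6/5 + 6*(-5 + 5)) - 3480 = (-6/5 + 6*0) - 3480 = (-6/5 + 0) - 3480 = -6/5 - 3480 = -17406/5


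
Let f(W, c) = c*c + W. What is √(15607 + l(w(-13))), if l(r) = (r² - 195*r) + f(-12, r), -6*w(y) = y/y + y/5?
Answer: √3497207/15 ≈ 124.67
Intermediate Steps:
w(y) = -⅙ - y/30 (w(y) = -(y/y + y/5)/6 = -(1 + y*(⅕))/6 = -(1 + y/5)/6 = -⅙ - y/30)
f(W, c) = W + c² (f(W, c) = c² + W = W + c²)
l(r) = -12 - 195*r + 2*r² (l(r) = (r² - 195*r) + (-12 + r²) = -12 - 195*r + 2*r²)
√(15607 + l(w(-13))) = √(15607 + (-12 - 195*(-⅙ - 1/30*(-13)) + 2*(-⅙ - 1/30*(-13))²)) = √(15607 + (-12 - 195*(-⅙ + 13/30) + 2*(-⅙ + 13/30)²)) = √(15607 + (-12 - 195*4/15 + 2*(4/15)²)) = √(15607 + (-12 - 52 + 2*(16/225))) = √(15607 + (-12 - 52 + 32/225)) = √(15607 - 14368/225) = √(3497207/225) = √3497207/15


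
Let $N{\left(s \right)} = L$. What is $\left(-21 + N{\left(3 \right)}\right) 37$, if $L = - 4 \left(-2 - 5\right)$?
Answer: $259$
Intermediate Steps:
$L = 28$ ($L = \left(-4\right) \left(-7\right) = 28$)
$N{\left(s \right)} = 28$
$\left(-21 + N{\left(3 \right)}\right) 37 = \left(-21 + 28\right) 37 = 7 \cdot 37 = 259$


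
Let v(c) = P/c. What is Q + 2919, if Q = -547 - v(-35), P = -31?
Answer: 82989/35 ≈ 2371.1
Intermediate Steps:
v(c) = -31/c
Q = -19176/35 (Q = -547 - (-31)/(-35) = -547 - (-31)*(-1)/35 = -547 - 1*31/35 = -547 - 31/35 = -19176/35 ≈ -547.89)
Q + 2919 = -19176/35 + 2919 = 82989/35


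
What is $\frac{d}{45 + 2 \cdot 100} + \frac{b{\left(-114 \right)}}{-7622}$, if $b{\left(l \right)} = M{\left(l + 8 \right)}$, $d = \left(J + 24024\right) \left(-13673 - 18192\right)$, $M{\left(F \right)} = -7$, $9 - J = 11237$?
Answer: $- \frac{88795110919}{53354} \approx -1.6643 \cdot 10^{6}$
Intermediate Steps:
$J = -11228$ ($J = 9 - 11237 = -11228$)
$d = -407744540$ ($d = \left(-11228 + 24024\right) \left(-13673 - 18192\right) = 12796 \left(-31865\right) = -407744540$)
$b{\left(l \right)} = -7$
$\frac{d}{45 + 2 \cdot 100} + \frac{b{\left(-114 \right)}}{-7622} = - \frac{407744540}{45 + 2 \cdot 100} - \frac{7}{-7622} = - \frac{407744540}{45 + 200} - - \frac{7}{7622} = - \frac{407744540}{245} + \frac{7}{7622} = \left(-407744540\right) \frac{1}{245} + \frac{7}{7622} = - \frac{11649844}{7} + \frac{7}{7622} = - \frac{88795110919}{53354}$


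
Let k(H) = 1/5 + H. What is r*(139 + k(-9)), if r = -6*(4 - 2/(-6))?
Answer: -16926/5 ≈ -3385.2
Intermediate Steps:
k(H) = ⅕ + H
r = -26 (r = -6*(4 - 2*(-⅙)) = -6*(4 + ⅓) = -6*13/3 = -26)
r*(139 + k(-9)) = -26*(139 + (⅕ - 9)) = -26*(139 - 44/5) = -26*651/5 = -16926/5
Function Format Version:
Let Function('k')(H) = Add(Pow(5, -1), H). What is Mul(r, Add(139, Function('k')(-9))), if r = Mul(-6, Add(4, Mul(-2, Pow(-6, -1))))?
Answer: Rational(-16926, 5) ≈ -3385.2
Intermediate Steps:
Function('k')(H) = Add(Rational(1, 5), H)
r = -26 (r = Mul(-6, Add(4, Mul(-2, Rational(-1, 6)))) = Mul(-6, Add(4, Rational(1, 3))) = Mul(-6, Rational(13, 3)) = -26)
Mul(r, Add(139, Function('k')(-9))) = Mul(-26, Add(139, Add(Rational(1, 5), -9))) = Mul(-26, Add(139, Rational(-44, 5))) = Mul(-26, Rational(651, 5)) = Rational(-16926, 5)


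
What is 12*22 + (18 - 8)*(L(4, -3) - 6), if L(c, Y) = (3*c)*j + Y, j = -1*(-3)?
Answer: 534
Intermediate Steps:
j = 3
L(c, Y) = Y + 9*c (L(c, Y) = (3*c)*3 + Y = 9*c + Y = Y + 9*c)
12*22 + (18 - 8)*(L(4, -3) - 6) = 12*22 + (18 - 8)*((-3 + 9*4) - 6) = 264 + 10*((-3 + 36) - 6) = 264 + 10*(33 - 6) = 264 + 10*27 = 264 + 270 = 534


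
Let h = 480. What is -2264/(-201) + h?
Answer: 98744/201 ≈ 491.26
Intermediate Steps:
-2264/(-201) + h = -2264/(-201) + 480 = -2264*(-1/201) + 480 = 2264/201 + 480 = 98744/201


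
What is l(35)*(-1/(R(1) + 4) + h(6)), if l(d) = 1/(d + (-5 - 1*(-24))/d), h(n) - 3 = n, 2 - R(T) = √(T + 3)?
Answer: 1225/4976 ≈ 0.24618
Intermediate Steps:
R(T) = 2 - √(3 + T) (R(T) = 2 - √(T + 3) = 2 - √(3 + T))
h(n) = 3 + n
l(d) = 1/(d + 19/d) (l(d) = 1/(d + (-5 + 24)/d) = 1/(d + 19/d))
l(35)*(-1/(R(1) + 4) + h(6)) = (35/(19 + 35²))*(-1/((2 - √(3 + 1)) + 4) + (3 + 6)) = (35/(19 + 1225))*(-1/((2 - √4) + 4) + 9) = (35/1244)*(-1/((2 - 1*2) + 4) + 9) = (35*(1/1244))*(-1/((2 - 2) + 4) + 9) = 35*(-1/(0 + 4) + 9)/1244 = 35*(-1/4 + 9)/1244 = 35*((¼)*(-1) + 9)/1244 = 35*(-¼ + 9)/1244 = (35/1244)*(35/4) = 1225/4976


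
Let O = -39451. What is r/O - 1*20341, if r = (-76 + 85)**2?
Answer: -802472872/39451 ≈ -20341.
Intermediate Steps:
r = 81 (r = 9**2 = 81)
r/O - 1*20341 = 81/(-39451) - 1*20341 = 81*(-1/39451) - 20341 = -81/39451 - 20341 = -802472872/39451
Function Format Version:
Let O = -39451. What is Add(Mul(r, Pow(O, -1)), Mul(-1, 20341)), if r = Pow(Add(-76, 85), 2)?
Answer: Rational(-802472872, 39451) ≈ -20341.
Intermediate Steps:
r = 81 (r = Pow(9, 2) = 81)
Add(Mul(r, Pow(O, -1)), Mul(-1, 20341)) = Add(Mul(81, Pow(-39451, -1)), Mul(-1, 20341)) = Add(Mul(81, Rational(-1, 39451)), -20341) = Add(Rational(-81, 39451), -20341) = Rational(-802472872, 39451)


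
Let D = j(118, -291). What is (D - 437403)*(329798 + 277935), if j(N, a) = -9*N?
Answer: -266469649845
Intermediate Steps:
D = -1062 (D = -9*118 = -1062)
(D - 437403)*(329798 + 277935) = (-1062 - 437403)*(329798 + 277935) = -438465*607733 = -266469649845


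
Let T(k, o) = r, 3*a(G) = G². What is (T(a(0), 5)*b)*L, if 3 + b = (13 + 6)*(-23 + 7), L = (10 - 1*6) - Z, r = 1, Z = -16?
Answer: -6140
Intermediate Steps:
L = 20 (L = (10 - 1*6) - 1*(-16) = (10 - 6) + 16 = 4 + 16 = 20)
a(G) = G²/3
T(k, o) = 1
b = -307 (b = -3 + (13 + 6)*(-23 + 7) = -3 + 19*(-16) = -3 - 304 = -307)
(T(a(0), 5)*b)*L = (1*(-307))*20 = -307*20 = -6140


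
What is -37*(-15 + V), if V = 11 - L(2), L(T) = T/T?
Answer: 185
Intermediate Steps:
L(T) = 1
V = 10 (V = 11 - 1*1 = 11 - 1 = 10)
-37*(-15 + V) = -37*(-15 + 10) = -37*(-5) = 185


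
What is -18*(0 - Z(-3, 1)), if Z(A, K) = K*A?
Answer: -54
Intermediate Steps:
Z(A, K) = A*K
-18*(0 - Z(-3, 1)) = -18*(0 - (-3)) = -18*(0 - 1*(-3)) = -18*(0 + 3) = -18*3 = -54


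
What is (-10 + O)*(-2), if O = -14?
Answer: 48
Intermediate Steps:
(-10 + O)*(-2) = (-10 - 14)*(-2) = -24*(-2) = 48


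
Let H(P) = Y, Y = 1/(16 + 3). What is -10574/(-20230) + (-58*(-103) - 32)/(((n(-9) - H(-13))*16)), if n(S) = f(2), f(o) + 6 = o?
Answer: -4770797/52360 ≈ -91.115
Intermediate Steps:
f(o) = -6 + o
Y = 1/19 ≈ 0.052632
H(P) = 1/19
n(S) = -4 (n(S) = -6 + 2 = -4)
-10574/(-20230) + (-58*(-103) - 32)/(((n(-9) - H(-13))*16)) = -10574/(-20230) + (-58*(-103) - 32)/(((-4 - 1*1/19)*16)) = -10574*(-1/20230) + (5974 - 32)/(((-4 - 1/19)*16)) = 311/595 + 5942/((-77/19*16)) = 311/595 + 5942/(-1232/19) = 311/595 + 5942*(-19/1232) = 311/595 - 56449/616 = -4770797/52360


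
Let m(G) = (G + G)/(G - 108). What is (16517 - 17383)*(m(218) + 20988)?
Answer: -999847228/55 ≈ -1.8179e+7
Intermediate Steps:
m(G) = 2*G/(-108 + G) (m(G) = (2*G)/(-108 + G) = 2*G/(-108 + G))
(16517 - 17383)*(m(218) + 20988) = (16517 - 17383)*(2*218/(-108 + 218) + 20988) = -866*(2*218/110 + 20988) = -866*(2*218*(1/110) + 20988) = -866*(218/55 + 20988) = -866*1154558/55 = -999847228/55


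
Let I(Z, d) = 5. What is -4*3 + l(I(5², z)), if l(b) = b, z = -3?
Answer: -7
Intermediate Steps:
-4*3 + l(I(5², z)) = -4*3 + 5 = -12 + 5 = -7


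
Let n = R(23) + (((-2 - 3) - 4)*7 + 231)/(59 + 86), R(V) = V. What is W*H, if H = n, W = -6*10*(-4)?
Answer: 168144/29 ≈ 5798.1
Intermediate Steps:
W = 240 (W = -60*(-4) = 240)
n = 3503/145 (n = 23 + (((-2 - 3) - 4)*7 + 231)/(59 + 86) = 23 + ((-5 - 4)*7 + 231)/145 = 23 + (-9*7 + 231)*(1/145) = 23 + (-63 + 231)*(1/145) = 23 + 168*(1/145) = 23 + 168/145 = 3503/145 ≈ 24.159)
H = 3503/145 ≈ 24.159
W*H = 240*(3503/145) = 168144/29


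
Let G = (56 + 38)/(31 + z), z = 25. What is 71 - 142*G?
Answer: -2343/14 ≈ -167.36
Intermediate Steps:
G = 47/28 (G = (56 + 38)/(31 + 25) = 94/56 = 94*(1/56) = 47/28 ≈ 1.6786)
71 - 142*G = 71 - 142*47/28 = 71 - 3337/14 = -2343/14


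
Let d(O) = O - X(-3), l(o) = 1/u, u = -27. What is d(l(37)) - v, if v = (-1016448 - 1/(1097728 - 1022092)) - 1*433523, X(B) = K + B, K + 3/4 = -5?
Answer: 82252999178/56727 ≈ 1.4500e+6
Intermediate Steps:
K = -23/4 (K = -¾ - 5 = -23/4 ≈ -5.7500)
X(B) = -23/4 + B
l(o) = -1/27 (l(o) = 1/(-27) = -1/27)
d(O) = 35/4 + O (d(O) = O - (-23/4 - 3) = O - 1*(-35/4) = O + 35/4 = 35/4 + O)
v = -109670006557/75636 (v = (-1016448 - 1/75636) - 433523 = -76880060929/75636 - 433523 = -109670006557/75636 ≈ -1.4500e+6)
d(l(37)) - v = (35/4 - 1/27) - 1*(-109670006557/75636) = 941/108 + 109670006557/75636 = 82252999178/56727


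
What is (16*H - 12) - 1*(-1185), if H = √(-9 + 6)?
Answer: 1173 + 16*I*√3 ≈ 1173.0 + 27.713*I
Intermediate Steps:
H = I*√3 (H = √(-3) = I*√3 ≈ 1.732*I)
(16*H - 12) - 1*(-1185) = (16*(I*√3) - 12) - 1*(-1185) = (16*I*√3 - 12) + 1185 = (-12 + 16*I*√3) + 1185 = 1173 + 16*I*√3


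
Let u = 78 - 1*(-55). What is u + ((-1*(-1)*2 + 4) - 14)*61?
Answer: -355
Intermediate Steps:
u = 133 (u = 78 + 55 = 133)
u + ((-1*(-1)*2 + 4) - 14)*61 = 133 + ((-1*(-1)*2 + 4) - 14)*61 = 133 + ((1*2 + 4) - 14)*61 = 133 + ((2 + 4) - 14)*61 = 133 + (6 - 14)*61 = 133 - 8*61 = 133 - 488 = -355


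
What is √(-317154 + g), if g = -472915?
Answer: I*√790069 ≈ 888.86*I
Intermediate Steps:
√(-317154 + g) = √(-317154 - 472915) = √(-790069) = I*√790069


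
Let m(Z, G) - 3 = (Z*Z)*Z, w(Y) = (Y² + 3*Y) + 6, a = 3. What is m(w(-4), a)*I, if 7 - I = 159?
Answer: -152456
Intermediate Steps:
w(Y) = 6 + Y² + 3*Y
m(Z, G) = 3 + Z³ (m(Z, G) = 3 + (Z*Z)*Z = 3 + Z²*Z = 3 + Z³)
I = -152 (I = 7 - 1*159 = 7 - 159 = -152)
m(w(-4), a)*I = (3 + (6 + (-4)² + 3*(-4))³)*(-152) = (3 + (6 + 16 - 12)³)*(-152) = (3 + 10³)*(-152) = (3 + 1000)*(-152) = 1003*(-152) = -152456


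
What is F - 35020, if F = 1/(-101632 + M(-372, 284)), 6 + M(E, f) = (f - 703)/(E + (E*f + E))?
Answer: -378687708194932/10813469677 ≈ -35020.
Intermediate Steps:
M(E, f) = -6 + (-703 + f)/(2*E + E*f) (M(E, f) = -6 + (f - 703)/(E + (E*f + E)) = -6 + (-703 + f)/(E + (E + E*f)) = -6 + (-703 + f)/(2*E + E*f))
F = -106392/10813469677 (F = 1/(-101632 + (-703 + 284 - 12*(-372) - 6*(-372)*284)/((-372)*(2 + 284))) = 1/(-101632 - 1/372*(-703 + 284 + 4464 + 633888)/286) = 1/(-101632 - 1/372*1/286*637933) = 1/(-101632 - 637933/106392) = 1/(-10813469677/106392) = -106392/10813469677 ≈ -9.8388e-6)
F - 35020 = -106392/10813469677 - 35020 = -378687708194932/10813469677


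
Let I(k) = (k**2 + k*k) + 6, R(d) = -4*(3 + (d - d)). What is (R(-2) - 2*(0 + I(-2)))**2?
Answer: 1600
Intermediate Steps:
R(d) = -12 (R(d) = -4*(3 + 0) = -4*3 = -12)
I(k) = 6 + 2*k**2 (I(k) = (k**2 + k**2) + 6 = 2*k**2 + 6 = 6 + 2*k**2)
(R(-2) - 2*(0 + I(-2)))**2 = (-12 - 2*(0 + (6 + 2*(-2)**2)))**2 = (-12 - 2*(0 + (6 + 2*4)))**2 = (-12 - 2*(0 + (6 + 8)))**2 = (-12 - 2*(0 + 14))**2 = (-12 - 2*14)**2 = (-12 - 28)**2 = (-40)**2 = 1600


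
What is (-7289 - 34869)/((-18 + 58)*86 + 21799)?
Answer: -42158/25239 ≈ -1.6704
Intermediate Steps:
(-7289 - 34869)/((-18 + 58)*86 + 21799) = -42158/(40*86 + 21799) = -42158/(3440 + 21799) = -42158/25239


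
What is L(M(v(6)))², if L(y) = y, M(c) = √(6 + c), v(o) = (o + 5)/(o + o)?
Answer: 83/12 ≈ 6.9167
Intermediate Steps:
v(o) = (5 + o)/(2*o) (v(o) = (5 + o)/((2*o)) = (5 + o)*(1/(2*o)) = (5 + o)/(2*o))
L(M(v(6)))² = (√(6 + (½)*(5 + 6)/6))² = (√(6 + (½)*(⅙)*11))² = (√(6 + 11/12))² = (√(83/12))² = (√249/6)² = 83/12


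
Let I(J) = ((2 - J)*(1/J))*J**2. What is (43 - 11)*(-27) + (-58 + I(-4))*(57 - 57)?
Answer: -864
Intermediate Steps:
I(J) = J*(2 - J) (I(J) = ((2 - J)/J)*J**2 = J*(2 - J))
(43 - 11)*(-27) + (-58 + I(-4))*(57 - 57) = (43 - 11)*(-27) + (-58 - 4*(2 - 1*(-4)))*(57 - 57) = 32*(-27) + (-58 - 4*(2 + 4))*0 = -864 + (-58 - 4*6)*0 = -864 + (-58 - 24)*0 = -864 - 82*0 = -864 + 0 = -864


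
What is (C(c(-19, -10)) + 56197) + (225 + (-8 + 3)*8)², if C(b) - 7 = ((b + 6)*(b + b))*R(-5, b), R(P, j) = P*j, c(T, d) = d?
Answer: 94429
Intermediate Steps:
C(b) = 7 - 10*b²*(6 + b) (C(b) = 7 + ((b + 6)*(b + b))*(-5*b) = 7 + ((6 + b)*(2*b))*(-5*b) = 7 + (2*b*(6 + b))*(-5*b) = 7 - 10*b²*(6 + b))
(C(c(-19, -10)) + 56197) + (225 + (-8 + 3)*8)² = ((7 - 60*(-10)² - 10*(-10)³) + 56197) + (225 + (-8 + 3)*8)² = ((7 - 60*100 - 10*(-1000)) + 56197) + (225 - 5*8)² = ((7 - 6000 + 10000) + 56197) + (225 - 40)² = (4007 + 56197) + 185² = 60204 + 34225 = 94429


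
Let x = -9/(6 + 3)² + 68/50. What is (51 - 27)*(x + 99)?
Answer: 180448/75 ≈ 2406.0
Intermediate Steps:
x = 281/225 (x = -9/(9²) + 68*(1/50) = -9/81 + 34/25 = -9*1/81 + 34/25 = -⅑ + 34/25 = 281/225 ≈ 1.2489)
(51 - 27)*(x + 99) = (51 - 27)*(281/225 + 99) = 24*(22556/225) = 180448/75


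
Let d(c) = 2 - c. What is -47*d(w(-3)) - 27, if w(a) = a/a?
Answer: -74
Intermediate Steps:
w(a) = 1
-47*d(w(-3)) - 27 = -47*(2 - 1*1) - 27 = -47*(2 - 1) - 27 = -47*1 - 27 = -47 - 27 = -74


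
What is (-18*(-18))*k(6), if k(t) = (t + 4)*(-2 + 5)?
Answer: 9720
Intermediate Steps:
k(t) = 12 + 3*t (k(t) = (4 + t)*3 = 12 + 3*t)
(-18*(-18))*k(6) = (-18*(-18))*(12 + 3*6) = 324*(12 + 18) = 324*30 = 9720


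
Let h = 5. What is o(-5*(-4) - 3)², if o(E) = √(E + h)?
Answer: 22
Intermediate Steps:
o(E) = √(5 + E) (o(E) = √(E + 5) = √(5 + E))
o(-5*(-4) - 3)² = (√(5 + (-5*(-4) - 3)))² = (√(5 + (20 - 3)))² = (√(5 + 17))² = (√22)² = 22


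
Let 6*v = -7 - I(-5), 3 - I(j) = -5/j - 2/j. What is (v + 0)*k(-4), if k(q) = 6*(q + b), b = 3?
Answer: 43/5 ≈ 8.6000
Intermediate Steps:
I(j) = 3 + 7/j (I(j) = 3 - (-5/j - 2/j) = 3 - (-7)/j = 3 + 7/j)
k(q) = 18 + 6*q (k(q) = 6*(q + 3) = 6*(3 + q) = 18 + 6*q)
v = -43/30 (v = (-7 - (3 + 7/(-5)))/6 = (-7 - (3 + 7*(-⅕)))/6 = (-7 - (3 - 7/5))/6 = (-7 - 1*8/5)/6 = (-7 - 8/5)/6 = (⅙)*(-43/5) = -43/30 ≈ -1.4333)
(v + 0)*k(-4) = (-43/30 + 0)*(18 + 6*(-4)) = -43*(18 - 24)/30 = -43/30*(-6) = 43/5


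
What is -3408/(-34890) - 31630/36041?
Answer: -163457162/209578415 ≈ -0.77993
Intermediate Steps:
-3408/(-34890) - 31630/36041 = -3408*(-1/34890) - 31630*1/36041 = 568/5815 - 31630/36041 = -163457162/209578415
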